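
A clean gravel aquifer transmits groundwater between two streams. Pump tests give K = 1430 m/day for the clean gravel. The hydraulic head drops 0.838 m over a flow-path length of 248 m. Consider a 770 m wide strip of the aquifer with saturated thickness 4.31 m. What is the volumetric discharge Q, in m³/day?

Cross-sectional area A = 770 × 4.31 = 3319 m².
Hydraulic gradient i = Δh / L = 0.838 / 248 = 0.003379.
Darcy's law: Q = K · A · i = 1430 × 3319 × 0.003379 = 16036 m³/day.

16000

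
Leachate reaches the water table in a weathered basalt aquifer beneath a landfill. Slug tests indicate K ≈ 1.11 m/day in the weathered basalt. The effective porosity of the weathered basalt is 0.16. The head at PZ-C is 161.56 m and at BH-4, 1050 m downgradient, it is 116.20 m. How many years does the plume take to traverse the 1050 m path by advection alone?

Hydraulic gradient i = (161.56 − 116.20) / 1050 = 45.36 / 1050 = 0.04320.
Darcy flux q = K · i = 1.110 × 0.04320 = 0.04795 m/day.
Seepage velocity v = q / n_e = 0.04795 / 0.16 = 0.2997 m/day.
Travel time t = L / v = 1050 / 0.2997 = 3504 days = 9.592 years.

9.59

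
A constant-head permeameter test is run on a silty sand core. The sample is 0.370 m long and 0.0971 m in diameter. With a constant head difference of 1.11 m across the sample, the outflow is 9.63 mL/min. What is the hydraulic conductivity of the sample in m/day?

0.624

Cross-sectional area A = π·(d/2)² = π × (0.0971/2)² = 0.007405 m².
Convert discharge: 9.63 mL/min = 1.605e-07 m³/s.
Darcy's law rearranged: K = Q·L / (A·Δh) = 1.605e-07 × 0.370 / (0.007405 × 1.11) = 7.225e-06 m/s = 0.6242 m/day.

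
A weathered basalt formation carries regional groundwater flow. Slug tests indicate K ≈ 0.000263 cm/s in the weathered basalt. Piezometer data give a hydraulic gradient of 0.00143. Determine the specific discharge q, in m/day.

0.000325

Convert K: 0.000263 cm/s × 864 = 0.2272 m/day.
Hydraulic gradient i = 0.00143.
Specific discharge q = K · i = 0.2272 × 0.001430 = 0.0003249 m/day.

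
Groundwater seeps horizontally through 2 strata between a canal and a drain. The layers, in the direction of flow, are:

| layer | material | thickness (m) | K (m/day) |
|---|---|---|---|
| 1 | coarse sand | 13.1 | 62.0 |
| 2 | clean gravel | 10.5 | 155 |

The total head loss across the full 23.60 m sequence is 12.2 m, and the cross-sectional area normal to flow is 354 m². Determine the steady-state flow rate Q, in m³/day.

Flow is perpendicular to layering, so the layers act in series and the equivalent K is the thickness-weighted harmonic mean.
Total thickness L = 13.1 + 10.5 = 23.60 m.
Σ(b_i/K_i) = 13.1/62.0 + 10.5/155 = 0.2790 d.
K_eq = L / Σ(b_i/K_i) = 23.60 / 0.2790 = 84.58 m/day.
Q = K_eq · A · (Δh/L) = 84.58 × 354 × (12.2/23.60) = 15478 m³/day.

15500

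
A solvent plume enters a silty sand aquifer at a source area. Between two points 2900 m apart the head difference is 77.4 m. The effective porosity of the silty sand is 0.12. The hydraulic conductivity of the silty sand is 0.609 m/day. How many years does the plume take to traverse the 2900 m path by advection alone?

58.6

Hydraulic gradient i = Δh / L = 77.4 / 2900 = 0.02669.
Darcy flux q = K · i = 0.6090 × 0.02669 = 0.01625 m/day.
Seepage velocity v = q / n_e = 0.01625 / 0.12 = 0.1355 m/day.
Travel time t = L / v = 2900 / 0.1355 = 21410 days = 58.62 years.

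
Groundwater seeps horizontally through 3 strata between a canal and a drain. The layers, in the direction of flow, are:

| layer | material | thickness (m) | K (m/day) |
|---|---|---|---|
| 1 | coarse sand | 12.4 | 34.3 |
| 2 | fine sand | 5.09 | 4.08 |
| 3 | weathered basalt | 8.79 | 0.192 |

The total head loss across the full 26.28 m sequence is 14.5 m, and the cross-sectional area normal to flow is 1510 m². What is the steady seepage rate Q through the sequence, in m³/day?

Flow is perpendicular to layering, so the layers act in series and the equivalent K is the thickness-weighted harmonic mean.
Total thickness L = 12.4 + 5.09 + 8.79 = 26.28 m.
Σ(b_i/K_i) = 12.4/34.3 + 5.09/4.08 + 8.79/0.192 = 47.39 d.
K_eq = L / Σ(b_i/K_i) = 26.28 / 47.39 = 0.5545 m/day.
Q = K_eq · A · (Δh/L) = 0.5545 × 1510 × (14.5/26.28) = 462.0 m³/day.

462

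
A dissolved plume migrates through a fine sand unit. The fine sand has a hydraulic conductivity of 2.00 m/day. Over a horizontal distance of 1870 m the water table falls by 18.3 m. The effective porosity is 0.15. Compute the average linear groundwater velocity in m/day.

0.130

Hydraulic gradient i = Δh / L = 18.3 / 1870 = 0.009786.
Darcy flux q = K · i = 2.000 × 0.009786 = 0.01957 m/day.
Seepage velocity v = q / n_e = 0.01957 / 0.15 = 0.1305 m/day.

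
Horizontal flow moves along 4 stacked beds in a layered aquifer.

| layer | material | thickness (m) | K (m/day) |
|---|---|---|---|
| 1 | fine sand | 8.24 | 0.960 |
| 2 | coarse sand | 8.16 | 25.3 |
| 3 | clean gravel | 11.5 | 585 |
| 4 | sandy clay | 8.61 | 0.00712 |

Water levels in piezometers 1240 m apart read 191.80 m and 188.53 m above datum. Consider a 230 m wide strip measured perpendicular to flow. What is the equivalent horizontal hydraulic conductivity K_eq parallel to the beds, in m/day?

Flow is parallel to layering, so each bed carries its own Darcy discharge and the transmissivities add.
Σ(K_i·b_i) = 0.960×8.24 + 25.3×8.16 + 585×11.5 + 0.00712×8.61 = 6942 m²/day.
Total thickness b = 36.51 m, so K_eq = Σ(K_i·b_i)/b = 190.1 m/day.

190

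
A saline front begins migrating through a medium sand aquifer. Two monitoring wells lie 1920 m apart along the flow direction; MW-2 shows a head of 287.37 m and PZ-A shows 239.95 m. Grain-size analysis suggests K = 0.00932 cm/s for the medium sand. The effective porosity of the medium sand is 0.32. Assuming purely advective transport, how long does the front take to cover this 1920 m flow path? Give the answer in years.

8.46

Convert K: 0.00932 cm/s × 864 = 8.052 m/day.
Hydraulic gradient i = (287.37 − 239.95) / 1920 = 47.42 / 1920 = 0.02470.
Darcy flux q = K · i = 8.052 × 0.02470 = 0.1989 m/day.
Seepage velocity v = q / n_e = 0.1989 / 0.32 = 0.6215 m/day.
Travel time t = L / v = 1920 / 0.6215 = 3089 days = 8.458 years.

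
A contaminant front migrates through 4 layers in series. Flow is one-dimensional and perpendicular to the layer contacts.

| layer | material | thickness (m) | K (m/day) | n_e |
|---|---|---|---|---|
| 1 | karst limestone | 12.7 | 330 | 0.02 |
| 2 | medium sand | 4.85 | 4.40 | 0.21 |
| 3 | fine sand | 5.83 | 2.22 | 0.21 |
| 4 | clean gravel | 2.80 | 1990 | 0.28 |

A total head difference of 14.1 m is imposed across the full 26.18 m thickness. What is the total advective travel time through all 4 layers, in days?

With flow normal to the layers, continuity requires the same specific discharge q through every layer.
Σ(b_i/K_i) = 12.7/330 + 4.85/4.40 + 5.83/2.22 + 2.80/1990 = 3.768 d.
q = Δh / Σ(b_i/K_i) = 14.1 / 3.768 = 3.742 m/day.
In each layer the seepage velocity is v_i = q/n_i, so the layer transit time is t_i = b_i·n_i / q:
  layer 1 (karst limestone): t_1 = 12.7 × 0.02 / 3.742 = 0.06788 d
  layer 2 (medium sand): t_2 = 4.85 × 0.21 / 3.742 = 0.2722 d
  layer 3 (fine sand): t_3 = 5.83 × 0.21 / 3.742 = 0.3272 d
  layer 4 (clean gravel): t_4 = 2.80 × 0.28 / 3.742 = 0.2095 d
Total t = Σ t_i = 0.8768 days.

0.877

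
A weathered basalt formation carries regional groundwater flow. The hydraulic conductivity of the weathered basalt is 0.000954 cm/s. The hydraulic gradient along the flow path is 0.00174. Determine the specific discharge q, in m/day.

Convert K: 0.000954 cm/s × 864 = 0.8243 m/day.
Hydraulic gradient i = 0.00174.
Specific discharge q = K · i = 0.8243 × 0.001740 = 0.001434 m/day.

0.00143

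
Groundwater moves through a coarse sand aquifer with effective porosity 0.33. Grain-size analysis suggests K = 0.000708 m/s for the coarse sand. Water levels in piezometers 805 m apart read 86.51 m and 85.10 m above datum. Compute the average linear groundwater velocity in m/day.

Convert K: 0.000708 m/s × 86400 = 61.17 m/day.
Hydraulic gradient i = (86.51 − 85.10) / 805 = 1.41 / 805 = 0.001752.
Darcy flux q = K · i = 61.17 × 0.001752 = 0.1071 m/day.
Seepage velocity v = q / n_e = 0.1071 / 0.33 = 0.3247 m/day.

0.325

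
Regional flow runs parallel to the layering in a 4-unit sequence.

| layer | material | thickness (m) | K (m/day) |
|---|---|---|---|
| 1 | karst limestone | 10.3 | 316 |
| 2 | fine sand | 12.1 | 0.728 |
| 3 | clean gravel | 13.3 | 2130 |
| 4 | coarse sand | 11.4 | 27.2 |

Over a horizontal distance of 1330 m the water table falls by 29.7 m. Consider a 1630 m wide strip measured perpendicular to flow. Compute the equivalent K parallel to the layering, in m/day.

677

Flow is parallel to layering, so each bed carries its own Darcy discharge and the transmissivities add.
Σ(K_i·b_i) = 316×10.3 + 0.728×12.1 + 2130×13.3 + 27.2×11.4 = 31903 m²/day.
Total thickness b = 47.10 m, so K_eq = Σ(K_i·b_i)/b = 677.3 m/day.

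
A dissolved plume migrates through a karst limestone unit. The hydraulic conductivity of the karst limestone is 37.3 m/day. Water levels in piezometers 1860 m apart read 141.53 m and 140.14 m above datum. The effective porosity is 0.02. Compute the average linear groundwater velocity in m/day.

Hydraulic gradient i = (141.53 − 140.14) / 1860 = 1.39 / 1860 = 0.0007473.
Darcy flux q = K · i = 37.30 × 0.0007473 = 0.02787 m/day.
Seepage velocity v = q / n_e = 0.02787 / 0.02 = 1.394 m/day.

1.39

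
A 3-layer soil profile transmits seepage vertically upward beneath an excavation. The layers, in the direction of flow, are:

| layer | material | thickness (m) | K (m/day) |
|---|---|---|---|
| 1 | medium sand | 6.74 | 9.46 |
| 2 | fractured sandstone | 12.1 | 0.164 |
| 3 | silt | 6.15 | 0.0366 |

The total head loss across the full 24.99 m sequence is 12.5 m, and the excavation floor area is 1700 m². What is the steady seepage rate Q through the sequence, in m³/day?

Flow is perpendicular to layering, so the layers act in series and the equivalent K is the thickness-weighted harmonic mean.
Total thickness L = 6.74 + 12.1 + 6.15 = 24.99 m.
Σ(b_i/K_i) = 6.74/9.46 + 12.1/0.164 + 6.15/0.0366 = 242.5 d.
K_eq = L / Σ(b_i/K_i) = 24.99 / 242.5 = 0.1030 m/day.
Q = K_eq · A · (Δh/L) = 0.1030 × 1700 × (12.5/24.99) = 87.62 m³/day.

87.6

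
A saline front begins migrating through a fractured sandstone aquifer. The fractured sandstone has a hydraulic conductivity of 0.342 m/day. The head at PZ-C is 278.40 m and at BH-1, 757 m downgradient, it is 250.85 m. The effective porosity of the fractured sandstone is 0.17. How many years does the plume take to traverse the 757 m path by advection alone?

28.3

Hydraulic gradient i = (278.40 − 250.85) / 757 = 27.55 / 757 = 0.03639.
Darcy flux q = K · i = 0.3420 × 0.03639 = 0.01245 m/day.
Seepage velocity v = q / n_e = 0.01245 / 0.17 = 0.07322 m/day.
Travel time t = L / v = 757 / 0.07322 = 10339 days = 28.31 years.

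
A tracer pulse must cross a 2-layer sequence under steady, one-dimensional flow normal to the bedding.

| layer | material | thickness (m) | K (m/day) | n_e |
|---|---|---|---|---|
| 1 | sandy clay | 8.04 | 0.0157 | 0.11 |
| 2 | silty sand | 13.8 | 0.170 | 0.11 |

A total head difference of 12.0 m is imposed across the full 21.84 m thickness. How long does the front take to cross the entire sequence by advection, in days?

With flow normal to the layers, continuity requires the same specific discharge q through every layer.
Σ(b_i/K_i) = 8.04/0.0157 + 13.8/0.170 = 593.3 d.
q = Δh / Σ(b_i/K_i) = 12.0 / 593.3 = 0.02023 m/day.
In each layer the seepage velocity is v_i = q/n_i, so the layer transit time is t_i = b_i·n_i / q:
  layer 1 (sandy clay): t_1 = 8.04 × 0.11 / 0.02023 = 43.72 d
  layer 2 (silty sand): t_2 = 13.8 × 0.11 / 0.02023 = 75.05 d
Total t = Σ t_i = 118.8 days.

119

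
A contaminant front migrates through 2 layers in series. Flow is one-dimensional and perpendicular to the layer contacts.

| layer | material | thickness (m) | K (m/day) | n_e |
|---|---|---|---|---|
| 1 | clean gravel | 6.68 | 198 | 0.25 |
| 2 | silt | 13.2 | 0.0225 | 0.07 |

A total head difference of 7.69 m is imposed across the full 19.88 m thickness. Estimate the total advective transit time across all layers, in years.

With flow normal to the layers, continuity requires the same specific discharge q through every layer.
Σ(b_i/K_i) = 6.68/198 + 13.2/0.0225 = 586.7 d.
q = Δh / Σ(b_i/K_i) = 7.69 / 586.7 = 0.01311 m/day.
In each layer the seepage velocity is v_i = q/n_i, so the layer transit time is t_i = b_i·n_i / q:
  layer 1 (clean gravel): t_1 = 6.68 × 0.25 / 0.01311 = 127.4 d
  layer 2 (silt): t_2 = 13.2 × 0.07 / 0.01311 = 70.50 d
Total t = Σ t_i = 197.9 days = 0.5418 years.

0.542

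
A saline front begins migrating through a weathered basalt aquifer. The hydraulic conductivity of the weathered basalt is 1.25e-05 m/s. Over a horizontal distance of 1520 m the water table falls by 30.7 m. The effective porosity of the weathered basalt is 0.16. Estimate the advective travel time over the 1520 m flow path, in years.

30.5

Convert K: 1.25e-05 m/s × 86400 = 1.080 m/day.
Hydraulic gradient i = Δh / L = 30.7 / 1520 = 0.02020.
Darcy flux q = K · i = 1.080 × 0.02020 = 0.02181 m/day.
Seepage velocity v = q / n_e = 0.02181 / 0.16 = 0.1363 m/day.
Travel time t = L / v = 1520 / 0.1363 = 11149 days = 30.52 years.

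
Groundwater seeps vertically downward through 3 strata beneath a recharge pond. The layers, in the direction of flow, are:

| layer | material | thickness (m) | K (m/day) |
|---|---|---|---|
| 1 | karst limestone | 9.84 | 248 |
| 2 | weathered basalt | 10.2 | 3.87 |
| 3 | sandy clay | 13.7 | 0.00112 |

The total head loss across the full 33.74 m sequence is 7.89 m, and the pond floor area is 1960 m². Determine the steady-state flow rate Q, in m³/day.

Flow is perpendicular to layering, so the layers act in series and the equivalent K is the thickness-weighted harmonic mean.
Total thickness L = 9.84 + 10.2 + 13.7 = 33.74 m.
Σ(b_i/K_i) = 9.84/248 + 10.2/3.87 + 13.7/0.00112 = 12235 d.
K_eq = L / Σ(b_i/K_i) = 33.74 / 12235 = 0.002758 m/day.
Q = K_eq · A · (Δh/L) = 0.002758 × 1960 × (7.89/33.74) = 1.264 m³/day.

1.26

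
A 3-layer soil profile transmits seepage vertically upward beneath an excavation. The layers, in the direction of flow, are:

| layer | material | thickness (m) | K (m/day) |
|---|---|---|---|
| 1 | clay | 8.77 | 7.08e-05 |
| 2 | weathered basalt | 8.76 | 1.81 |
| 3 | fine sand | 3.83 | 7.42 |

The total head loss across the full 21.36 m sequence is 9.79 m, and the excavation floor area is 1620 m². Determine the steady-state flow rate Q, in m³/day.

0.128

Flow is perpendicular to layering, so the layers act in series and the equivalent K is the thickness-weighted harmonic mean.
Total thickness L = 8.77 + 8.76 + 3.83 = 21.36 m.
Σ(b_i/K_i) = 8.77/7.08e-05 + 8.76/1.81 + 3.83/7.42 = 1.239e+05 d.
K_eq = L / Σ(b_i/K_i) = 21.36 / 1.239e+05 = 0.0001724 m/day.
Q = K_eq · A · (Δh/L) = 0.0001724 × 1620 × (9.79/21.36) = 0.1280 m³/day.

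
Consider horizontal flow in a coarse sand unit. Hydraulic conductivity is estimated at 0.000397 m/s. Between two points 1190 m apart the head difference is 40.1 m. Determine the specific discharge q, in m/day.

1.16

Convert K: 0.000397 m/s × 86400 = 34.30 m/day.
Hydraulic gradient i = Δh / L = 40.1 / 1190 = 0.03370.
Specific discharge q = K · i = 34.30 × 0.03370 = 1.156 m/day.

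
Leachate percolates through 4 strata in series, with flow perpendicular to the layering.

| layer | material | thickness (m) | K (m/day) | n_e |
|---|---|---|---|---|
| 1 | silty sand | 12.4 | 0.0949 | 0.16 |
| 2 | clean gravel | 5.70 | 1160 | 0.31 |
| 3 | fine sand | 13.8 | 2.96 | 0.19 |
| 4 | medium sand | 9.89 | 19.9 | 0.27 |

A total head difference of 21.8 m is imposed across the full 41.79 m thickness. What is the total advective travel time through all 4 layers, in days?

56.3

With flow normal to the layers, continuity requires the same specific discharge q through every layer.
Σ(b_i/K_i) = 12.4/0.0949 + 5.70/1160 + 13.8/2.96 + 9.89/19.9 = 135.8 d.
q = Δh / Σ(b_i/K_i) = 21.8 / 135.8 = 0.1605 m/day.
In each layer the seepage velocity is v_i = q/n_i, so the layer transit time is t_i = b_i·n_i / q:
  layer 1 (silty sand): t_1 = 12.4 × 0.16 / 0.1605 = 12.36 d
  layer 2 (clean gravel): t_2 = 5.70 × 0.31 / 0.1605 = 11.01 d
  layer 3 (fine sand): t_3 = 13.8 × 0.19 / 0.1605 = 16.34 d
  layer 4 (medium sand): t_4 = 9.89 × 0.27 / 0.1605 = 16.64 d
Total t = Σ t_i = 56.35 days.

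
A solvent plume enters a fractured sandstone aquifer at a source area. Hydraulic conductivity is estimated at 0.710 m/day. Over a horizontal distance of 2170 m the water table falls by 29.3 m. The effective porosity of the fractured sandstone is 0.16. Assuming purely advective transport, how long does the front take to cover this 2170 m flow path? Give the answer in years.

Hydraulic gradient i = Δh / L = 29.3 / 2170 = 0.01350.
Darcy flux q = K · i = 0.7100 × 0.01350 = 0.009587 m/day.
Seepage velocity v = q / n_e = 0.009587 / 0.16 = 0.05992 m/day.
Travel time t = L / v = 2170 / 0.05992 = 36217 days = 99.16 years.

99.2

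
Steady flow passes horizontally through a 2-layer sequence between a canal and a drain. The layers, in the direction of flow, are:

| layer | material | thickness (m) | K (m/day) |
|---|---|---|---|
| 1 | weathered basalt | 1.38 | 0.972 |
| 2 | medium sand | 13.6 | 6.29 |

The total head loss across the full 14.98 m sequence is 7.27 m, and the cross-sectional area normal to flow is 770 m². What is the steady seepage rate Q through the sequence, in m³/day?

Flow is perpendicular to layering, so the layers act in series and the equivalent K is the thickness-weighted harmonic mean.
Total thickness L = 1.38 + 13.6 = 14.98 m.
Σ(b_i/K_i) = 1.38/0.972 + 13.6/6.29 = 3.582 d.
K_eq = L / Σ(b_i/K_i) = 14.98 / 3.582 = 4.182 m/day.
Q = K_eq · A · (Δh/L) = 4.182 × 770 × (7.27/14.98) = 1563 m³/day.

1560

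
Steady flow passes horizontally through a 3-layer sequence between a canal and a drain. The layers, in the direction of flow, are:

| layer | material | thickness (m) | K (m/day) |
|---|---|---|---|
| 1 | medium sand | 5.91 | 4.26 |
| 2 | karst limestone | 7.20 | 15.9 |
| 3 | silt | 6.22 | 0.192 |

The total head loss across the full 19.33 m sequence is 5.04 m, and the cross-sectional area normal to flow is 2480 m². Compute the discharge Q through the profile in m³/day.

Flow is perpendicular to layering, so the layers act in series and the equivalent K is the thickness-weighted harmonic mean.
Total thickness L = 5.91 + 7.20 + 6.22 = 19.33 m.
Σ(b_i/K_i) = 5.91/4.26 + 7.20/15.9 + 6.22/0.192 = 34.24 d.
K_eq = L / Σ(b_i/K_i) = 19.33 / 34.24 = 0.5646 m/day.
Q = K_eq · A · (Δh/L) = 0.5646 × 2480 × (5.04/19.33) = 365.1 m³/day.

365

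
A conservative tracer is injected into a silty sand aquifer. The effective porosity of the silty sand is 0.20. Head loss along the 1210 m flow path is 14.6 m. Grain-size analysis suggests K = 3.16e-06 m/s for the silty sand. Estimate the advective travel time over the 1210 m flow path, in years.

Convert K: 3.16e-06 m/s × 86400 = 0.2730 m/day.
Hydraulic gradient i = Δh / L = 14.6 / 1210 = 0.01207.
Darcy flux q = K · i = 0.2730 × 0.01207 = 0.003294 m/day.
Seepage velocity v = q / n_e = 0.003294 / 0.20 = 0.01647 m/day.
Travel time t = L / v = 1210 / 0.01647 = 73459 days = 201.1 years.

201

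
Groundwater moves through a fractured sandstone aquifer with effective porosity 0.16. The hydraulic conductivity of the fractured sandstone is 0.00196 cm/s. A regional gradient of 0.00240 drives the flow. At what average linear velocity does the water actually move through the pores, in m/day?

Convert K: 0.00196 cm/s × 864 = 1.693 m/day.
Hydraulic gradient i = 0.00240.
Darcy flux q = K · i = 1.693 × 0.002400 = 0.004064 m/day.
Seepage velocity v = q / n_e = 0.004064 / 0.16 = 0.02540 m/day.

0.0254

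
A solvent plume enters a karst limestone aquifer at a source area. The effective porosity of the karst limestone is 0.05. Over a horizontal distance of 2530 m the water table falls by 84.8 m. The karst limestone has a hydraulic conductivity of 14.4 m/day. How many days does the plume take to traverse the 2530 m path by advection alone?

262

Hydraulic gradient i = Δh / L = 84.8 / 2530 = 0.03352.
Darcy flux q = K · i = 14.40 × 0.03352 = 0.4827 m/day.
Seepage velocity v = q / n_e = 0.4827 / 0.05 = 9.653 m/day.
Travel time t = L / v = 2530 / 9.653 = 262.1 days.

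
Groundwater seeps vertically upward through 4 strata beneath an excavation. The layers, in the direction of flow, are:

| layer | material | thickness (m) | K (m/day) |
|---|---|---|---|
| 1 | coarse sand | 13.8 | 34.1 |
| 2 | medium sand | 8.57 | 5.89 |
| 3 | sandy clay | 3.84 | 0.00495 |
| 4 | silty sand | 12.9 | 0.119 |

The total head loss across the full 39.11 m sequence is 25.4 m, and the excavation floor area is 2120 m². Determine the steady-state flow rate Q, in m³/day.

60.8

Flow is perpendicular to layering, so the layers act in series and the equivalent K is the thickness-weighted harmonic mean.
Total thickness L = 13.8 + 8.57 + 3.84 + 12.9 = 39.11 m.
Σ(b_i/K_i) = 13.8/34.1 + 8.57/5.89 + 3.84/0.00495 + 12.9/0.119 = 886.0 d.
K_eq = L / Σ(b_i/K_i) = 39.11 / 886.0 = 0.04414 m/day.
Q = K_eq · A · (Δh/L) = 0.04414 × 2120 × (25.4/39.11) = 60.78 m³/day.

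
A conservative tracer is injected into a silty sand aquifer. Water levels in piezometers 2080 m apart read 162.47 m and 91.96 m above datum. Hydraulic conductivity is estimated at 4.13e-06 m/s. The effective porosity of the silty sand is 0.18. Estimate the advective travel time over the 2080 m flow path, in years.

84.7

Convert K: 4.13e-06 m/s × 86400 = 0.3568 m/day.
Hydraulic gradient i = (162.47 − 91.96) / 2080 = 70.51 / 2080 = 0.03390.
Darcy flux q = K · i = 0.3568 × 0.03390 = 0.01210 m/day.
Seepage velocity v = q / n_e = 0.01210 / 0.18 = 0.06720 m/day.
Travel time t = L / v = 2080 / 0.06720 = 30952 days = 84.74 years.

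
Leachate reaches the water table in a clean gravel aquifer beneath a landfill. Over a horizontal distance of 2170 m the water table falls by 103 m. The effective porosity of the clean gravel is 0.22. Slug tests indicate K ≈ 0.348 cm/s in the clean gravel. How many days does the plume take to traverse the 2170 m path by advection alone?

33.5

Convert K: 0.348 cm/s × 864 = 300.7 m/day.
Hydraulic gradient i = Δh / L = 103 / 2170 = 0.04747.
Darcy flux q = K · i = 300.7 × 0.04747 = 14.27 m/day.
Seepage velocity v = q / n_e = 14.27 / 0.22 = 64.87 m/day.
Travel time t = L / v = 2170 / 64.87 = 33.45 days.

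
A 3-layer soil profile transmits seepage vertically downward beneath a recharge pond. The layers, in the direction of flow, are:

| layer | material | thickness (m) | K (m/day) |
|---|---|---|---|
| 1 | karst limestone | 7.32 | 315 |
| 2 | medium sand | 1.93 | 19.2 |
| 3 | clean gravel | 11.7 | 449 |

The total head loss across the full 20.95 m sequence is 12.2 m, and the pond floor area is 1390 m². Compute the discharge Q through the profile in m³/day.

113000

Flow is perpendicular to layering, so the layers act in series and the equivalent K is the thickness-weighted harmonic mean.
Total thickness L = 7.32 + 1.93 + 11.7 = 20.95 m.
Σ(b_i/K_i) = 7.32/315 + 1.93/19.2 + 11.7/449 = 0.1498 d.
K_eq = L / Σ(b_i/K_i) = 20.95 / 0.1498 = 139.8 m/day.
Q = K_eq · A · (Δh/L) = 139.8 × 1390 × (12.2/20.95) = 1.132e+05 m³/day.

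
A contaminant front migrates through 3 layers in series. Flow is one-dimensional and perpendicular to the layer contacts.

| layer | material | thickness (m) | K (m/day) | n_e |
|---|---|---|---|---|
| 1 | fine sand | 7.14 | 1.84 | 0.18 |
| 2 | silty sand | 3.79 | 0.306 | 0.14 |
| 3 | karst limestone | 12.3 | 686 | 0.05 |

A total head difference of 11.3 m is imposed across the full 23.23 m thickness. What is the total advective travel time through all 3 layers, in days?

3.50

With flow normal to the layers, continuity requires the same specific discharge q through every layer.
Σ(b_i/K_i) = 7.14/1.84 + 3.79/0.306 + 12.3/686 = 16.28 d.
q = Δh / Σ(b_i/K_i) = 11.3 / 16.28 = 0.6939 m/day.
In each layer the seepage velocity is v_i = q/n_i, so the layer transit time is t_i = b_i·n_i / q:
  layer 1 (fine sand): t_1 = 7.14 × 0.18 / 0.6939 = 1.852 d
  layer 2 (silty sand): t_2 = 3.79 × 0.14 / 0.6939 = 0.7646 d
  layer 3 (karst limestone): t_3 = 12.3 × 0.05 / 0.6939 = 0.8863 d
Total t = Σ t_i = 3.503 days.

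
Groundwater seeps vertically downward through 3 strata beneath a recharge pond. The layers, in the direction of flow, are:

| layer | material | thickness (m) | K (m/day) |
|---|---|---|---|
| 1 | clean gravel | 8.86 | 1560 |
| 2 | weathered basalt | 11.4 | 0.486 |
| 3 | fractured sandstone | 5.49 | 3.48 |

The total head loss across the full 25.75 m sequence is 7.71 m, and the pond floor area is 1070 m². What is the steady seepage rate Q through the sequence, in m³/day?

329

Flow is perpendicular to layering, so the layers act in series and the equivalent K is the thickness-weighted harmonic mean.
Total thickness L = 8.86 + 11.4 + 5.49 = 25.75 m.
Σ(b_i/K_i) = 8.86/1560 + 11.4/0.486 + 5.49/3.48 = 25.04 d.
K_eq = L / Σ(b_i/K_i) = 25.75 / 25.04 = 1.028 m/day.
Q = K_eq · A · (Δh/L) = 1.028 × 1070 × (7.71/25.75) = 329.5 m³/day.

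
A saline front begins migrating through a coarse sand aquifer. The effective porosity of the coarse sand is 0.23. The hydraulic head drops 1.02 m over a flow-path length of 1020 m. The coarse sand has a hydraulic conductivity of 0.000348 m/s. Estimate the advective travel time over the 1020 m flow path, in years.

21.4

Convert K: 0.000348 m/s × 86400 = 30.07 m/day.
Hydraulic gradient i = Δh / L = 1.02 / 1020 = 0.001000.
Darcy flux q = K · i = 30.07 × 0.001000 = 0.03007 m/day.
Seepage velocity v = q / n_e = 0.03007 / 0.23 = 0.1307 m/day.
Travel time t = L / v = 1020 / 0.1307 = 7803 days = 21.36 years.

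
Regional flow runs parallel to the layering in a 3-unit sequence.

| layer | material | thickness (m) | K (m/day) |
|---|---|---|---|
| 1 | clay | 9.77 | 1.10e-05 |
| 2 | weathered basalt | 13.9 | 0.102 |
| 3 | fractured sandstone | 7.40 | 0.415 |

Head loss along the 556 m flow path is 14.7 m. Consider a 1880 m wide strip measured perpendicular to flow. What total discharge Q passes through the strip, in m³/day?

Flow is parallel to layering, so each bed carries its own Darcy discharge and the transmissivities add.
Σ(K_i·b_i) = 1.10e-05×9.77 + 0.102×13.9 + 0.415×7.40 = 4.489 m²/day.
Hydraulic gradient i = Δh / L = 14.7 / 556 = 0.02644.
Q = Σ(K_i·b_i) · W · i = 4.489 × 1880 × 0.02644 = 223.1 m³/day.

223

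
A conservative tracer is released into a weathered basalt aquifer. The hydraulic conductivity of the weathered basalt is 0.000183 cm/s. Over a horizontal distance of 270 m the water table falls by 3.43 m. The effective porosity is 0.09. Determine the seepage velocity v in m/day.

0.0223

Convert K: 0.000183 cm/s × 864 = 0.1581 m/day.
Hydraulic gradient i = Δh / L = 3.43 / 270 = 0.01270.
Darcy flux q = K · i = 0.1581 × 0.01270 = 0.002009 m/day.
Seepage velocity v = q / n_e = 0.002009 / 0.09 = 0.02232 m/day.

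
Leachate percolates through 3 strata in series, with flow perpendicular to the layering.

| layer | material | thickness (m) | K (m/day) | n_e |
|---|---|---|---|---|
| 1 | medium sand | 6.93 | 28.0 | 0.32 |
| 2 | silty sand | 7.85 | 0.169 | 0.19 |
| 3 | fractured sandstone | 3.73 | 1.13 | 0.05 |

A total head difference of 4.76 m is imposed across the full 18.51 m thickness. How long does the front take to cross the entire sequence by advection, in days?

40.9

With flow normal to the layers, continuity requires the same specific discharge q through every layer.
Σ(b_i/K_i) = 6.93/28.0 + 7.85/0.169 + 3.73/1.13 = 50.00 d.
q = Δh / Σ(b_i/K_i) = 4.76 / 50.00 = 0.09520 m/day.
In each layer the seepage velocity is v_i = q/n_i, so the layer transit time is t_i = b_i·n_i / q:
  layer 1 (medium sand): t_1 = 6.93 × 0.32 / 0.09520 = 23.29 d
  layer 2 (silty sand): t_2 = 7.85 × 0.19 / 0.09520 = 15.67 d
  layer 3 (fractured sandstone): t_3 = 3.73 × 0.05 / 0.09520 = 1.959 d
Total t = Σ t_i = 40.92 days.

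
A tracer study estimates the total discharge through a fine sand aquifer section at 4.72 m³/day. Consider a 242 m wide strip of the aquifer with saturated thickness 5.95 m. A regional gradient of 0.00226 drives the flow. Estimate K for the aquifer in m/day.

Cross-sectional area A = 242 × 5.95 = 1440 m².
Hydraulic gradient i = 0.00226.
From Q = K·A·i, K = Q / (A·i) = 4.72 / (1440 × 0.002260) = 1.450 m/day.

1.45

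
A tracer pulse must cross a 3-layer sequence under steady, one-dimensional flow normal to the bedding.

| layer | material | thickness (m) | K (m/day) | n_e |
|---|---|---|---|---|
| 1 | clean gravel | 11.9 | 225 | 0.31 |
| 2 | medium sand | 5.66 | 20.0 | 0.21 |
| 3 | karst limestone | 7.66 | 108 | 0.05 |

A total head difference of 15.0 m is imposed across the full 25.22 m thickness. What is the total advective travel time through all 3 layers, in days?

With flow normal to the layers, continuity requires the same specific discharge q through every layer.
Σ(b_i/K_i) = 11.9/225 + 5.66/20.0 + 7.66/108 = 0.4068 d.
q = Δh / Σ(b_i/K_i) = 15.0 / 0.4068 = 36.87 m/day.
In each layer the seepage velocity is v_i = q/n_i, so the layer transit time is t_i = b_i·n_i / q:
  layer 1 (clean gravel): t_1 = 11.9 × 0.31 / 36.87 = 0.1000 d
  layer 2 (medium sand): t_2 = 5.66 × 0.21 / 36.87 = 0.03224 d
  layer 3 (karst limestone): t_3 = 7.66 × 0.05 / 36.87 = 0.01039 d
Total t = Σ t_i = 0.1427 days.

0.143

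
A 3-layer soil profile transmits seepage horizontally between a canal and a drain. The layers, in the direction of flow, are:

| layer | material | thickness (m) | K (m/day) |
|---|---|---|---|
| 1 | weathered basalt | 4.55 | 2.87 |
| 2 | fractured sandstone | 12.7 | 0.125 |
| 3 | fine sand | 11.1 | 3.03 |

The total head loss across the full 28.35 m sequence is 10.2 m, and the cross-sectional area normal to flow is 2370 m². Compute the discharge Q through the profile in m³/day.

226

Flow is perpendicular to layering, so the layers act in series and the equivalent K is the thickness-weighted harmonic mean.
Total thickness L = 4.55 + 12.7 + 11.1 = 28.35 m.
Σ(b_i/K_i) = 4.55/2.87 + 12.7/0.125 + 11.1/3.03 = 106.8 d.
K_eq = L / Σ(b_i/K_i) = 28.35 / 106.8 = 0.2653 m/day.
Q = K_eq · A · (Δh/L) = 0.2653 × 2370 × (10.2/28.35) = 226.2 m³/day.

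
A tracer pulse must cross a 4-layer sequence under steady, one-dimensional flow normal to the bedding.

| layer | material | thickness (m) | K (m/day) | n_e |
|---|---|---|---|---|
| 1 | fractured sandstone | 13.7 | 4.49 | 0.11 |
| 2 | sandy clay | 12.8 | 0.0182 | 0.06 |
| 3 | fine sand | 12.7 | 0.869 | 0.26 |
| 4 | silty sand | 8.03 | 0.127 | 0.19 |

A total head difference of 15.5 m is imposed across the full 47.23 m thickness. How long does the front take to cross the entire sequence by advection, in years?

0.984

With flow normal to the layers, continuity requires the same specific discharge q through every layer.
Σ(b_i/K_i) = 13.7/4.49 + 12.8/0.0182 + 12.7/0.869 + 8.03/0.127 = 784.2 d.
q = Δh / Σ(b_i/K_i) = 15.5 / 784.2 = 0.01977 m/day.
In each layer the seepage velocity is v_i = q/n_i, so the layer transit time is t_i = b_i·n_i / q:
  layer 1 (fractured sandstone): t_1 = 13.7 × 0.11 / 0.01977 = 76.24 d
  layer 2 (sandy clay): t_2 = 12.8 × 0.06 / 0.01977 = 38.86 d
  layer 3 (fine sand): t_3 = 12.7 × 0.26 / 0.01977 = 167.1 d
  layer 4 (silty sand): t_4 = 8.03 × 0.19 / 0.01977 = 77.19 d
Total t = Σ t_i = 359.3 days = 0.9838 years.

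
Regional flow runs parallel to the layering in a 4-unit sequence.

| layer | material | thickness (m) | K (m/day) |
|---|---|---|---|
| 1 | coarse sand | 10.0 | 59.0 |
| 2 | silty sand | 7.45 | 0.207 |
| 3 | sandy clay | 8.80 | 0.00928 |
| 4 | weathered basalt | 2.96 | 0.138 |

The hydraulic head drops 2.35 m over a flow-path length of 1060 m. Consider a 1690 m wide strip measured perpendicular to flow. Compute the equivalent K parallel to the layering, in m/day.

Flow is parallel to layering, so each bed carries its own Darcy discharge and the transmissivities add.
Σ(K_i·b_i) = 59.0×10.0 + 0.207×7.45 + 0.00928×8.80 + 0.138×2.96 = 592.0 m²/day.
Total thickness b = 29.21 m, so K_eq = Σ(K_i·b_i)/b = 20.27 m/day.

20.3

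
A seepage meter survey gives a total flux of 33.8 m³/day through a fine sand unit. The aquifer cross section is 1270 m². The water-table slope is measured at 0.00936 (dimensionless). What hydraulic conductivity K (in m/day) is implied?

Hydraulic gradient i = 0.00936.
From Q = K·A·i, K = Q / (A·i) = 33.8 / (1270 × 0.009360) = 2.843 m/day.

2.84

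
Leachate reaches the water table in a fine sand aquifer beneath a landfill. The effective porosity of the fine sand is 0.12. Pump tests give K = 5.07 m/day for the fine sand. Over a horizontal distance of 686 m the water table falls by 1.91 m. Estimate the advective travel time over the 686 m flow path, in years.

Hydraulic gradient i = Δh / L = 1.91 / 686 = 0.002784.
Darcy flux q = K · i = 5.070 × 0.002784 = 0.01412 m/day.
Seepage velocity v = q / n_e = 0.01412 / 0.12 = 0.1176 m/day.
Travel time t = L / v = 686 / 0.1176 = 5832 days = 15.97 years.

16.0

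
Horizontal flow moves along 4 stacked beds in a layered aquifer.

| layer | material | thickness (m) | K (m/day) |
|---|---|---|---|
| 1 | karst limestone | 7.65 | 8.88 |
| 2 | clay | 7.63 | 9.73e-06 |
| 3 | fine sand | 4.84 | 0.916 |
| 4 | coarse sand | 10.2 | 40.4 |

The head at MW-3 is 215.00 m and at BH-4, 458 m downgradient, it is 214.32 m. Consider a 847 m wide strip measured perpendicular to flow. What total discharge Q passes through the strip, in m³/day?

Flow is parallel to layering, so each bed carries its own Darcy discharge and the transmissivities add.
Σ(K_i·b_i) = 8.88×7.65 + 9.73e-06×7.63 + 0.916×4.84 + 40.4×10.2 = 484.4 m²/day.
Hydraulic gradient i = (215.00 − 214.32) / 458 = 0.68 / 458 = 0.001485.
Q = Σ(K_i·b_i) · W · i = 484.4 × 847 × 0.001485 = 609.2 m³/day.

609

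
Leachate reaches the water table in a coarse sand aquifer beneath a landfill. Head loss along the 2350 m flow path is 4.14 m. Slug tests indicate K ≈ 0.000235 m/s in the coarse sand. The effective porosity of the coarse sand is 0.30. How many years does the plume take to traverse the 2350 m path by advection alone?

Convert K: 0.000235 m/s × 86400 = 20.30 m/day.
Hydraulic gradient i = Δh / L = 4.14 / 2350 = 0.001762.
Darcy flux q = K · i = 20.30 × 0.001762 = 0.03577 m/day.
Seepage velocity v = q / n_e = 0.03577 / 0.30 = 0.1192 m/day.
Travel time t = L / v = 2350 / 0.1192 = 19709 days = 53.96 years.

54.0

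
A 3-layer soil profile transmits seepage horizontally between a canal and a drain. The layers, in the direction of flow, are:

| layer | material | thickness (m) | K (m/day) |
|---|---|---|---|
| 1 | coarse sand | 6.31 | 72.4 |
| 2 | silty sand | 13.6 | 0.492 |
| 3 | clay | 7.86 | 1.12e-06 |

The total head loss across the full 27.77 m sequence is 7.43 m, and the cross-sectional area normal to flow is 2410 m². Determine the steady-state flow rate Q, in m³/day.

Flow is perpendicular to layering, so the layers act in series and the equivalent K is the thickness-weighted harmonic mean.
Total thickness L = 6.31 + 13.6 + 7.86 = 27.77 m.
Σ(b_i/K_i) = 6.31/72.4 + 13.6/0.492 + 7.86/1.12e-06 = 7.018e+06 d.
K_eq = L / Σ(b_i/K_i) = 27.77 / 7.018e+06 = 3.957e-06 m/day.
Q = K_eq · A · (Δh/L) = 3.957e-06 × 2410 × (7.43/27.77) = 0.002552 m³/day.

0.00255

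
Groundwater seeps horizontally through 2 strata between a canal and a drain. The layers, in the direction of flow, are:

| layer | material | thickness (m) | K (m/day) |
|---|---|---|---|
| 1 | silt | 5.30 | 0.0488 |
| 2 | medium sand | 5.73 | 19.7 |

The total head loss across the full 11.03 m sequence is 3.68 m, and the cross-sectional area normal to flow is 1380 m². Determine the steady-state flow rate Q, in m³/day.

Flow is perpendicular to layering, so the layers act in series and the equivalent K is the thickness-weighted harmonic mean.
Total thickness L = 5.30 + 5.73 = 11.03 m.
Σ(b_i/K_i) = 5.30/0.0488 + 5.73/19.7 = 108.9 d.
K_eq = L / Σ(b_i/K_i) = 11.03 / 108.9 = 0.1013 m/day.
Q = K_eq · A · (Δh/L) = 0.1013 × 1380 × (3.68/11.03) = 46.63 m³/day.

46.6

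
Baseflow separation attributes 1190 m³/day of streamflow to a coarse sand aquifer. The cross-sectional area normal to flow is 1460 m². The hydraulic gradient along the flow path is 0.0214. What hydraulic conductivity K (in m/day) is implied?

Hydraulic gradient i = 0.0214.
From Q = K·A·i, K = Q / (A·i) = 1190 / (1460 × 0.02140) = 38.09 m/day.

38.1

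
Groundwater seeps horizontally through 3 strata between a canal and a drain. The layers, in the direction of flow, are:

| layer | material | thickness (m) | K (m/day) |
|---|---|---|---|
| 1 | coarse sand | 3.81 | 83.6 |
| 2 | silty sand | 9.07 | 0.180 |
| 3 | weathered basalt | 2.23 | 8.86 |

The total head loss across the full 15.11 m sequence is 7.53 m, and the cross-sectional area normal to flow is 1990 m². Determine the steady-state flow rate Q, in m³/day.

296

Flow is perpendicular to layering, so the layers act in series and the equivalent K is the thickness-weighted harmonic mean.
Total thickness L = 3.81 + 9.07 + 2.23 = 15.11 m.
Σ(b_i/K_i) = 3.81/83.6 + 9.07/0.180 + 2.23/8.86 = 50.69 d.
K_eq = L / Σ(b_i/K_i) = 15.11 / 50.69 = 0.2981 m/day.
Q = K_eq · A · (Δh/L) = 0.2981 × 1990 × (7.53/15.11) = 295.6 m³/day.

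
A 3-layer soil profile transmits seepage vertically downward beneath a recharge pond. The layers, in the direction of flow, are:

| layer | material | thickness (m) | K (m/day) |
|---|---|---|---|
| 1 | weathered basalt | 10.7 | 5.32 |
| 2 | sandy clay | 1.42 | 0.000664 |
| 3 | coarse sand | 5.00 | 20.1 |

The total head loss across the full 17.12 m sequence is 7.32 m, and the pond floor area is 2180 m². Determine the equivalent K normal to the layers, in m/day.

0.00800

Flow is perpendicular to layering, so the layers act in series and the equivalent K is the thickness-weighted harmonic mean.
Total thickness L = 10.7 + 1.42 + 5.00 = 17.12 m.
Σ(b_i/K_i) = 10.7/5.32 + 1.42/0.000664 + 5.00/20.1 = 2141 d.
K_eq = L / Σ(b_i/K_i) = 17.12 / 2141 = 0.007997 m/day.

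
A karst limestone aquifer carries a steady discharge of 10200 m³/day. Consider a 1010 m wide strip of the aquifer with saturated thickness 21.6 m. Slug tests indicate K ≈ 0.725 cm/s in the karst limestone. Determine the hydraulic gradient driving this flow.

0.000746

Convert K: 0.725 cm/s × 864 = 626.4 m/day.
Cross-sectional area A = 1010 × 21.6 = 21816 m².
From Q = K·A·i, i = Q / (K·A) = 10200 / (626.4 × 21816) = 0.0007464.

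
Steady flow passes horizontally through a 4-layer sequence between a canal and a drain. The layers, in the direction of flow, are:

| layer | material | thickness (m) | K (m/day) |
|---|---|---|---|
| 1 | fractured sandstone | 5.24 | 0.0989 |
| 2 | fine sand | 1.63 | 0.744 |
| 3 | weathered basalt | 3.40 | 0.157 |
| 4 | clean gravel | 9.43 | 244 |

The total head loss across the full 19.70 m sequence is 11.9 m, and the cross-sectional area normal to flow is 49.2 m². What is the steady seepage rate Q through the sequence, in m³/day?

7.62

Flow is perpendicular to layering, so the layers act in series and the equivalent K is the thickness-weighted harmonic mean.
Total thickness L = 5.24 + 1.63 + 3.40 + 9.43 = 19.70 m.
Σ(b_i/K_i) = 5.24/0.0989 + 1.63/0.744 + 3.40/0.157 + 9.43/244 = 76.87 d.
K_eq = L / Σ(b_i/K_i) = 19.70 / 76.87 = 0.2563 m/day.
Q = K_eq · A · (Δh/L) = 0.2563 × 49.2 × (11.9/19.70) = 7.617 m³/day.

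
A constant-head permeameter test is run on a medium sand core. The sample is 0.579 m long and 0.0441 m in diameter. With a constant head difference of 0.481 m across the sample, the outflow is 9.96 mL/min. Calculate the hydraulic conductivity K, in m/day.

Cross-sectional area A = π·(d/2)² = π × (0.0441/2)² = 0.001527 m².
Convert discharge: 9.96 mL/min = 1.660e-07 m³/s.
Darcy's law rearranged: K = Q·L / (A·Δh) = 1.660e-07 × 0.579 / (0.001527 × 0.481) = 0.0001308 m/s = 11.30 m/day.

11.3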